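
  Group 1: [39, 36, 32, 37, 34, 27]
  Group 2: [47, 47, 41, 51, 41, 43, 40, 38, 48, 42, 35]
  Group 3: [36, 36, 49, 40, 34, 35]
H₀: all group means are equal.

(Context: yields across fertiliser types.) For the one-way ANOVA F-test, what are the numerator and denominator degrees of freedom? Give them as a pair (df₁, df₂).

k = 3 groups, N = 23 total
df = (k−1, N−k) = (3−1, 23−3) = (2, 20)

degrees of freedom = [2, 20]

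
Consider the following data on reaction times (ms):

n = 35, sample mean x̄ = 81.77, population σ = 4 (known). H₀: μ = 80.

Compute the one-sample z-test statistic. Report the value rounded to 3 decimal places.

test statistic = 2.618

SE = σ/√n = 4/√35 = 0.6761
z = (x̄−μ₀)/SE = (81.77−80)/0.6761 = 2.6179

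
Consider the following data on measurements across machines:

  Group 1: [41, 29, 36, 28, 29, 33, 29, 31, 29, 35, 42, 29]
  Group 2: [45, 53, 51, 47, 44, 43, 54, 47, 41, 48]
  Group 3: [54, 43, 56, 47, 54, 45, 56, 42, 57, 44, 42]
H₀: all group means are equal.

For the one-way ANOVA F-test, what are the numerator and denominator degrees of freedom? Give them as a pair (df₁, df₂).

k = 3 groups, N = 33 total
df = (k−1, N−k) = (3−1, 33−3) = (2, 30)

degrees of freedom = [2, 30]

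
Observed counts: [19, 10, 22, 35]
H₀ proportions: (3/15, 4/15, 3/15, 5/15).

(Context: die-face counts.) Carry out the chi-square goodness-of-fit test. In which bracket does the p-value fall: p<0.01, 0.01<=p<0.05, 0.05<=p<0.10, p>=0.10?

p-value bracket: 0.01<=p<0.05

n = 86; E_i = n·p_i = [17.20, 22.93, 17.20, 28.67]
χ² = (19−17.20)²/17.20 + (10−22.93)²/22.93 + (22−17.20)²/17.20 + (35−28.67)²/28.67 = 10.2209
df = 3
p-value (upper-tail) = 0.01678
→ bracket: 0.01<=p<0.05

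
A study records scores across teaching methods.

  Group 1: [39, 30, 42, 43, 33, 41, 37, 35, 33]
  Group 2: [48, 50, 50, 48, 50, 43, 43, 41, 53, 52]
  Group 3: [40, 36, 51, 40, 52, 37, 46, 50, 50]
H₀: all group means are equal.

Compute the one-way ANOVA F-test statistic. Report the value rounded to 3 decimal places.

test statistic = 11.128

Group means [37.00, 47.80, 44.67], grand mean 43.321
SSB = Σnᵢ(x̄ᵢ−x̄)² = 576.507; SSW = ΣΣ(x−x̄ᵢ)² = 647.600
MSB = 576.507/2 = 288.2536; MSW = 647.600/25 = 25.9040
F = MSB/MSW = 11.1278
df = (2, 25)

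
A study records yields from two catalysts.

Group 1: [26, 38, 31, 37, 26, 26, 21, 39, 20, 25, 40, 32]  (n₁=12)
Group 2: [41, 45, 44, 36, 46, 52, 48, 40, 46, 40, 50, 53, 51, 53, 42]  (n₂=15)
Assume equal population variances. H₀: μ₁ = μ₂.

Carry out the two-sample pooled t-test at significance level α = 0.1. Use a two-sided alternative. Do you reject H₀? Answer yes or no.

x̄₁=30.083, s₁=7.090, n₁=12
x̄₂=45.800, s₂=5.321, n₂=15
s_p² = [11·7.090² + 14·5.321²]/25 = 37.9727
SE = √(s_p²·(1/12+1/15)) = 2.3866
t = (30.083−45.800)/2.3866 = -6.5854
df = 25
p-value (two-sided) = 0.00000
At α=0.1: p < α → reject H₀

reject H₀: yes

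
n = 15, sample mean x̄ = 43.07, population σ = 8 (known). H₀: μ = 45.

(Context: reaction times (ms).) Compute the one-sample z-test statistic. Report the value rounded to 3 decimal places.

SE = σ/√n = 8/√15 = 2.0656
z = (x̄−μ₀)/SE = (43.07−45)/2.0656 = -0.9344

test statistic = -0.934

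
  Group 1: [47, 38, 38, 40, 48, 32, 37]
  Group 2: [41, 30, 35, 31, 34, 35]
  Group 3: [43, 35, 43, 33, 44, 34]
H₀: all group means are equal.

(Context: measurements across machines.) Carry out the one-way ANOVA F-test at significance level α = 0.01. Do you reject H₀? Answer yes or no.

reject H₀: no

Group means [40.00, 34.33, 38.67], grand mean 37.789
SSB = Σnᵢ(x̄ᵢ−x̄)² = 110.491; SSW = ΣΣ(x−x̄ᵢ)² = 402.667
MSB = 110.491/2 = 55.2456; MSW = 402.667/16 = 25.1667
F = MSB/MSW = 2.1952
df = (2, 16)
p-value (upper-tail) = 0.14373
At α=0.01: p ≥ α → fail to reject H₀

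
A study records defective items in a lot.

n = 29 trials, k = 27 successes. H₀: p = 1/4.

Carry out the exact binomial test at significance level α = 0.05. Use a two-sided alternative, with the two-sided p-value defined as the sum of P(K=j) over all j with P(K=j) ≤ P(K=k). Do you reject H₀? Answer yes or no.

Exact binomial: n=29, k=27, p₀=1/4=0.2500
P(X=j) = C(n,j)·p₀^j·(1−p₀)^(n−j); p = Σ P(X=j) over j with P(X=j) ≤ P(X=27)
p-value (two-sided) = 0.00000
At α=0.05: p < α → reject H₀

reject H₀: yes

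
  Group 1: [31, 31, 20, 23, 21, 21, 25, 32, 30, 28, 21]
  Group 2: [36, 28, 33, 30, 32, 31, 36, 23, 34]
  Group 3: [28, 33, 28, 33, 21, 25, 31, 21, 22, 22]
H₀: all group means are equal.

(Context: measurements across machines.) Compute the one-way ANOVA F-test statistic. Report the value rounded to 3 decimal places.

Group means [25.73, 31.44, 26.40], grand mean 27.667
SSB = Σnᵢ(x̄ᵢ−x̄)² = 185.863; SSW = ΣΣ(x−x̄ᵢ)² = 574.804
MSB = 185.863/2 = 92.9313; MSW = 574.804/27 = 21.2890
F = MSB/MSW = 4.3652
df = (2, 27)

test statistic = 4.365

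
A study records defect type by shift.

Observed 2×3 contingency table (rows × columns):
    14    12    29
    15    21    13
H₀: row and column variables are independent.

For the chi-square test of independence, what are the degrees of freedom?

df = (r−1)(c−1) = (2−1)·(3−1) = 2

degrees of freedom = 2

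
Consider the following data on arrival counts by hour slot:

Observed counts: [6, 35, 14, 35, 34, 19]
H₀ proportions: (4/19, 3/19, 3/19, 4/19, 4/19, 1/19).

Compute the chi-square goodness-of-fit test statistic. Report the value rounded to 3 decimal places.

test statistic = 48.185

n = 143; E_i = n·p_i = [30.11, 22.58, 22.58, 30.11, 30.11, 7.53]
χ² = (6−30.11)²/30.11 + (35−22.58)²/22.58 + (14−22.58)²/22.58 + (35−30.11)²/30.11 + (34−30.11)²/30.11 + (19−7.53)²/7.53 = 48.1847
df = 5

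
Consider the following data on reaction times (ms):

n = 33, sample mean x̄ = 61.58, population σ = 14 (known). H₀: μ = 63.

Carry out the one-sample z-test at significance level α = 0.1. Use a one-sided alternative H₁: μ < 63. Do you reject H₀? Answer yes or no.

reject H₀: no

SE = σ/√n = 14/√33 = 2.4371
z = (x̄−μ₀)/SE = (61.58−63)/2.4371 = -0.5827
p-value (one-sided, H₁ less) = 0.28006
At α=0.1: p ≥ α → fail to reject H₀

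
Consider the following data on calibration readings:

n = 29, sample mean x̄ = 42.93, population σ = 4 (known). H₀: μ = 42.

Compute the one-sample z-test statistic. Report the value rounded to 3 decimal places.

SE = σ/√n = 4/√29 = 0.7428
z = (x̄−μ₀)/SE = (42.93−42)/0.7428 = 1.2521

test statistic = 1.252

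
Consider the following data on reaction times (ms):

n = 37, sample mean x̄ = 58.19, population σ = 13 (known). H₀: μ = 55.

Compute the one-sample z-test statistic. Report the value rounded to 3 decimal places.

SE = σ/√n = 13/√37 = 2.1372
z = (x̄−μ₀)/SE = (58.19−55)/2.1372 = 1.4926

test statistic = 1.493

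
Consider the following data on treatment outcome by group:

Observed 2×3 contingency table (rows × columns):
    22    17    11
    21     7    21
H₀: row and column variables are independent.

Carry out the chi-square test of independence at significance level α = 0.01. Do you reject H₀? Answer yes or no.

reject H₀: no

Row totals [50, 49], col totals [43, 24, 32], n=99
χ² = (22−21.72)²/21.72 + (17−12.12)²/12.12 + (11−16.16)²/16.16 + (21−21.28)²/21.28 + (7−11.88)²/11.88 + (21−15.84)²/15.84 = 7.3056
df = 2
p-value (upper-tail) = 0.02592
At α=0.01: p ≥ α → fail to reject H₀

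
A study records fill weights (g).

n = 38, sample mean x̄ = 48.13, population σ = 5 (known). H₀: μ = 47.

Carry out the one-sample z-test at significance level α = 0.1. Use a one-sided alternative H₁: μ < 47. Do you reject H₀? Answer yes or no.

reject H₀: no

SE = σ/√n = 5/√38 = 0.8111
z = (x̄−μ₀)/SE = (48.13−47)/0.8111 = 1.3932
p-value (one-sided, H₁ less) = 0.91821
At α=0.1: p ≥ α → fail to reject H₀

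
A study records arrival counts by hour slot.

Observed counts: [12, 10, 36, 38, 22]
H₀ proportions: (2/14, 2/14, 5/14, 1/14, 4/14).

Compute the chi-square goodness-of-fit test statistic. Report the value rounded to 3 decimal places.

test statistic = 112.905

n = 118; E_i = n·p_i = [16.86, 16.86, 42.14, 8.43, 33.71]
χ² = (12−16.86)²/16.86 + (10−16.86)²/16.86 + (36−42.14)²/42.14 + (38−8.43)²/8.43 + (22−33.71)²/33.71 = 112.9051
df = 4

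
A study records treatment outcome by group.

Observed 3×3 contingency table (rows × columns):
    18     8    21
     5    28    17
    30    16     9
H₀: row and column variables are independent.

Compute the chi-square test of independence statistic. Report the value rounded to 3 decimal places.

test statistic = 33.354

Row totals [47, 50, 55], col totals [53, 52, 47], n=152
χ² = (18−16.39)²/16.39 + (8−16.08)²/16.08 + (21−14.53)²/14.53 + (5−17.43)²/17.43 + (28−17.11)²/17.11 + (17−15.46)²/15.46 + (30−19.18)²/19.18 + (16−18.82)²/18.82 + (9−17.01)²/17.01 = 33.3544
df = 4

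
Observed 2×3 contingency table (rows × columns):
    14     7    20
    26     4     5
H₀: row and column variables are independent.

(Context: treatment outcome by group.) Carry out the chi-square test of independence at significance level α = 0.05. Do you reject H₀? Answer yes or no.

Row totals [41, 35], col totals [40, 11, 25], n=76
χ² = (14−21.58)²/21.58 + (7−5.93)²/5.93 + (20−13.49)²/13.49 + (26−18.42)²/18.42 + (4−5.07)²/5.07 + (5−11.51)²/11.51 = 13.0257
df = 2
p-value (upper-tail) = 0.00148
At α=0.05: p < α → reject H₀

reject H₀: yes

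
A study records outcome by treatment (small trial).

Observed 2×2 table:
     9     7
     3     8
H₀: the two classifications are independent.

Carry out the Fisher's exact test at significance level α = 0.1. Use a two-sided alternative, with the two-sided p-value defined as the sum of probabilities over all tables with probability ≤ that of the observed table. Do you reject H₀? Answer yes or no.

reject H₀: no

Margins: r₁=16, r₂=11, c₁=12, c₂=15, n=27
p_obs = C(16,9)·C(11,3)/C(27,12); sum pmf over tables with pmf ≤ p_obs
p-value (two-sided) = 0.23883
At α=0.1: p ≥ α → fail to reject H₀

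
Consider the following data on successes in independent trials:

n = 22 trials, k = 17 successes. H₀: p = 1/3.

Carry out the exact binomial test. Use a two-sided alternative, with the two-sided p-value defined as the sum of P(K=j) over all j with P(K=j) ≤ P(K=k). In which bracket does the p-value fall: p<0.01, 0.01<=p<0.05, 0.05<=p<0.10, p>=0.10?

Exact binomial: n=22, k=17, p₀=1/3=0.3333
P(X=j) = C(n,j)·p₀^j·(1−p₀)^(n−j); p = Σ P(X=j) over j with P(X=j) ≤ P(X=17)
p-value (two-sided) = 0.00003
→ bracket: p<0.01

p-value bracket: p<0.01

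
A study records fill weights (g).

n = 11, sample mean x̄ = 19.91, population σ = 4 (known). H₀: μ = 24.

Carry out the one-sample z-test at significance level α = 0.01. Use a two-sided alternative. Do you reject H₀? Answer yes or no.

SE = σ/√n = 4/√11 = 1.2060
z = (x̄−μ₀)/SE = (19.91−24)/1.2060 = -3.3912
p-value (two-sided) = 0.00070
At α=0.01: p < α → reject H₀

reject H₀: yes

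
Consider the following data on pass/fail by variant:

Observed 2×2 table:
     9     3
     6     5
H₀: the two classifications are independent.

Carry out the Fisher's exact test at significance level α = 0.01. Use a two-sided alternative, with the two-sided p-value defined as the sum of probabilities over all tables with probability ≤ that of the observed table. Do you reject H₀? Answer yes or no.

Margins: r₁=12, r₂=11, c₁=15, c₂=8, n=23
p_obs = C(12,9)·C(11,6)/C(23,15); sum pmf over tables with pmf ≤ p_obs
p-value (two-sided) = 0.40032
At α=0.01: p ≥ α → fail to reject H₀

reject H₀: no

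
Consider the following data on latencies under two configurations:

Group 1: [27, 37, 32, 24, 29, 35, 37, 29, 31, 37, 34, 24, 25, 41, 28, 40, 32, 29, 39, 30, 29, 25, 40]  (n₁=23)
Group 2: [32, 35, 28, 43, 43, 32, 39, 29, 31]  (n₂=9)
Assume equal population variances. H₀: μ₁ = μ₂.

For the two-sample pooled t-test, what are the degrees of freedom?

df = n₁ + n₂ − 2 = 23 + 9 − 2 = 30

degrees of freedom = 30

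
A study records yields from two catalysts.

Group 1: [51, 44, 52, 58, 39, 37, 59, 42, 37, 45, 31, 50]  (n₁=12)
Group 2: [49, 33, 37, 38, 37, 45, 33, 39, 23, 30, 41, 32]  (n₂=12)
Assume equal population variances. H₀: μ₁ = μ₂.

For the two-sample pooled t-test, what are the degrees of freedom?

df = n₁ + n₂ − 2 = 12 + 12 − 2 = 22

degrees of freedom = 22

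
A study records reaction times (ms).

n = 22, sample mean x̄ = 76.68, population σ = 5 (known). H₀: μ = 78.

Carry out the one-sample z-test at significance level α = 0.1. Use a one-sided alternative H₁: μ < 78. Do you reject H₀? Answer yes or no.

SE = σ/√n = 5/√22 = 1.0660
z = (x̄−μ₀)/SE = (76.68−78)/1.0660 = -1.2383
p-value (one-sided, H₁ less) = 0.10781
At α=0.1: p ≥ α → fail to reject H₀

reject H₀: no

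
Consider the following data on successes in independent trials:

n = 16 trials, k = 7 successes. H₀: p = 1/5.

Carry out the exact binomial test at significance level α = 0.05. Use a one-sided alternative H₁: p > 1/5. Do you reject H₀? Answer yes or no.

reject H₀: yes

Exact binomial: n=16, k=7, p₀=1/5=0.2000
P(X≥7) from Σ C(n,i)·p₀^i·(1−p₀)^(n−i)
p-value (one-sided, H₁ greater) = 0.02666
At α=0.05: p < α → reject H₀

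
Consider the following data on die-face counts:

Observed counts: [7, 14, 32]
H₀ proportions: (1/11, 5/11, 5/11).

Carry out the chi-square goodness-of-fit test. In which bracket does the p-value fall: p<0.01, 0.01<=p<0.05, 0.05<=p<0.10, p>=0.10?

n = 53; E_i = n·p_i = [4.82, 24.09, 24.09]
χ² = (7−4.82)²/4.82 + (14−24.09)²/24.09 + (32−24.09)²/24.09 = 7.8113
df = 2
p-value (upper-tail) = 0.02013
→ bracket: 0.01<=p<0.05

p-value bracket: 0.01<=p<0.05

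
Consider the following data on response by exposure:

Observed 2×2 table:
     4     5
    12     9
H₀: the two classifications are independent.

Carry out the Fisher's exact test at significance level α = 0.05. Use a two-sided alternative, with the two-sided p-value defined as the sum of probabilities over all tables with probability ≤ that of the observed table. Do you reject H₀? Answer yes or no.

Margins: r₁=9, r₂=21, c₁=16, c₂=14, n=30
p_obs = C(9,4)·C(21,12)/C(30,16); sum pmf over tables with pmf ≤ p_obs
p-value (two-sided) = 0.69439
At α=0.05: p ≥ α → fail to reject H₀

reject H₀: no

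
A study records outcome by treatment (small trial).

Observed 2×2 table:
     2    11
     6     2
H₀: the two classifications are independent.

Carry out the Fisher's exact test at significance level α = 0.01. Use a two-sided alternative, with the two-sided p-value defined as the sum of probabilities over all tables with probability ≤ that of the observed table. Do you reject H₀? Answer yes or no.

Margins: r₁=13, r₂=8, c₁=8, c₂=13, n=21
p_obs = C(13,2)·C(8,6)/C(21,8); sum pmf over tables with pmf ≤ p_obs
p-value (two-sided) = 0.01757
At α=0.01: p ≥ α → fail to reject H₀

reject H₀: no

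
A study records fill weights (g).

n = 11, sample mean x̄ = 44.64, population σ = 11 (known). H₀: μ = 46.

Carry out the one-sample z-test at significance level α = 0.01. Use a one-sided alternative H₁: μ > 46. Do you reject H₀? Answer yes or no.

SE = σ/√n = 11/√11 = 3.3166
z = (x̄−μ₀)/SE = (44.64−46)/3.3166 = -0.4101
p-value (one-sided, H₁ greater) = 0.65912
At α=0.01: p ≥ α → fail to reject H₀

reject H₀: no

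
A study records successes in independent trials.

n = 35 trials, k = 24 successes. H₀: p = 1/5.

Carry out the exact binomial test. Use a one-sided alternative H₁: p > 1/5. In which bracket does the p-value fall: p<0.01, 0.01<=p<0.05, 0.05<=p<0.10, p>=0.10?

Exact binomial: n=35, k=24, p₀=1/5=0.2000
P(X≥24) from Σ C(n,i)·p₀^i·(1−p₀)^(n−i)
p-value (one-sided, H₁ greater) = 0.00000
→ bracket: p<0.01

p-value bracket: p<0.01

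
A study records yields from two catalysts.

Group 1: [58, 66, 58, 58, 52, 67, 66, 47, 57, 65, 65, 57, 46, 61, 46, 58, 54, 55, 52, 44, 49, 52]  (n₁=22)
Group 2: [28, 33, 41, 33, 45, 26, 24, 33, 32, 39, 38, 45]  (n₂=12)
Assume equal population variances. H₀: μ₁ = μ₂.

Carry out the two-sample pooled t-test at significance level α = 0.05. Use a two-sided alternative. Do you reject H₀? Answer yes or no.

x̄₁=56.045, s₁=7.081, n₁=22
x̄₂=34.750, s₂=6.956, n₂=12
s_p² = [21·7.081² + 11·6.956²]/32 = 49.5376
SE = √(s_p²·(1/22+1/12)) = 2.5258
t = (56.045−34.750)/2.5258 = 8.4311
df = 32
p-value (two-sided) = 0.00000
At α=0.05: p < α → reject H₀

reject H₀: yes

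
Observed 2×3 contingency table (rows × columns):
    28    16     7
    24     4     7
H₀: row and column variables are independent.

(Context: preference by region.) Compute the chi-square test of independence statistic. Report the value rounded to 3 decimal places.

test statistic = 4.693

Row totals [51, 35], col totals [52, 20, 14], n=86
χ² = (28−30.84)²/30.84 + (16−11.86)²/11.86 + (7−8.30)²/8.30 + (24−21.16)²/21.16 + (4−8.14)²/8.14 + (7−5.70)²/5.70 = 4.6934
df = 2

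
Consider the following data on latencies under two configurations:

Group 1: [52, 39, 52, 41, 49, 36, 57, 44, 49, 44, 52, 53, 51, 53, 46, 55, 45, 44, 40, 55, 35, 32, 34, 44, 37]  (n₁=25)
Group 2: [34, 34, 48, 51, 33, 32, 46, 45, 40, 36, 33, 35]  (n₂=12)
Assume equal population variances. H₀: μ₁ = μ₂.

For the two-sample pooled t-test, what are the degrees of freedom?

df = n₁ + n₂ − 2 = 25 + 12 − 2 = 35

degrees of freedom = 35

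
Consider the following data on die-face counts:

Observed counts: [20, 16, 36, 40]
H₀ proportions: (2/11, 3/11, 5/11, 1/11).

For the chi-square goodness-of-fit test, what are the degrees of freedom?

df = k − 1 = 4 − 1 = 3

degrees of freedom = 3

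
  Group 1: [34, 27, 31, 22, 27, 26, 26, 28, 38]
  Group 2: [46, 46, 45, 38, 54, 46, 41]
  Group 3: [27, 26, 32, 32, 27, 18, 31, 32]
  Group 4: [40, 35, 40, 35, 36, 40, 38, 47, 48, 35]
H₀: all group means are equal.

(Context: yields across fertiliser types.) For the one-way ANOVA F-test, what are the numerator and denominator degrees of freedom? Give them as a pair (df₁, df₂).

degrees of freedom = [3, 30]

k = 4 groups, N = 34 total
df = (k−1, N−k) = (4−1, 34−4) = (3, 30)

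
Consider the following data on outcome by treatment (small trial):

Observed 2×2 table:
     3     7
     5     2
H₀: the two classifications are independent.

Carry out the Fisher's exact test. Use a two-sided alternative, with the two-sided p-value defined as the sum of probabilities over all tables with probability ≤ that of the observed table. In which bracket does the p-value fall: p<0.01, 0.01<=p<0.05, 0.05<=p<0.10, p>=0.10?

Margins: r₁=10, r₂=7, c₁=8, c₂=9, n=17
p_obs = C(10,3)·C(7,5)/C(17,8); sum pmf over tables with pmf ≤ p_obs
p-value (two-sided) = 0.15343
→ bracket: p>=0.10

p-value bracket: p>=0.10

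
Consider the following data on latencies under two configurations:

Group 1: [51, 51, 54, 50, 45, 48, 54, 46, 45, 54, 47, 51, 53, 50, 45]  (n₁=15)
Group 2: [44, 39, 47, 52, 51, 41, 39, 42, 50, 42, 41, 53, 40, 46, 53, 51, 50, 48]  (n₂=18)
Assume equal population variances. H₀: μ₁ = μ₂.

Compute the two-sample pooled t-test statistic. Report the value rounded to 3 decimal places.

x̄₁=49.600, s₁=3.397, n₁=15
x̄₂=46.056, s₂=5.093, n₂=18
s_p² = [14·3.397² + 17·5.093²]/31 = 19.4369
SE = √(s_p²·(1/15+1/18)) = 1.5413
t = (49.600−46.056)/1.5413 = 2.2996
df = 31

test statistic = 2.300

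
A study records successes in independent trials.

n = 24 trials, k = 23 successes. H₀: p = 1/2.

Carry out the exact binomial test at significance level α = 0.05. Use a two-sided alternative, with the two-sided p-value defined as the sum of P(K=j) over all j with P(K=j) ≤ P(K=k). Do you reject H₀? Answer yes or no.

Exact binomial: n=24, k=23, p₀=1/2=0.5000
P(X=j) = C(n,j)·p₀^j·(1−p₀)^(n−j); p = Σ P(X=j) over j with P(X=j) ≤ P(X=23)
p-value (two-sided) = 0.00000
At α=0.05: p < α → reject H₀

reject H₀: yes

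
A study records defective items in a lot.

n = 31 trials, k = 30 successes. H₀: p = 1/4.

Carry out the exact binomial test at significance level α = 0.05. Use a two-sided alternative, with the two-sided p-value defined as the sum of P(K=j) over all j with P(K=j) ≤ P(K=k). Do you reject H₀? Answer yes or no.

reject H₀: yes

Exact binomial: n=31, k=30, p₀=1/4=0.2500
P(X=j) = C(n,j)·p₀^j·(1−p₀)^(n−j); p = Σ P(X=j) over j with P(X=j) ≤ P(X=30)
p-value (two-sided) = 0.00000
At α=0.05: p < α → reject H₀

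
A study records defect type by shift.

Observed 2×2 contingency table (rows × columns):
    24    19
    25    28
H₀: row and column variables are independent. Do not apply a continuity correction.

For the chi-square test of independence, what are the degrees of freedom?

df = (r−1)(c−1) = (2−1)·(2−1) = 1

degrees of freedom = 1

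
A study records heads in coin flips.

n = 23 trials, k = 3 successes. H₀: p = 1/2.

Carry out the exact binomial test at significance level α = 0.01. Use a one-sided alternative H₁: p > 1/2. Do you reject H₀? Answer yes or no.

reject H₀: no

Exact binomial: n=23, k=3, p₀=1/2=0.5000
P(X≥3) from Σ C(n,i)·p₀^i·(1−p₀)^(n−i)
p-value (one-sided, H₁ greater) = 0.99997
At α=0.01: p ≥ α → fail to reject H₀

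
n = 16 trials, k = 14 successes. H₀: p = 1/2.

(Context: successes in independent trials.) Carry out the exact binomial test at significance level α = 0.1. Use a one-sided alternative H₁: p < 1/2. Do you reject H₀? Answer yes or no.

reject H₀: no

Exact binomial: n=16, k=14, p₀=1/2=0.5000
P(X≤14) from Σ C(n,i)·p₀^i·(1−p₀)^(n−i)
p-value (one-sided, H₁ less) = 0.99974
At α=0.1: p ≥ α → fail to reject H₀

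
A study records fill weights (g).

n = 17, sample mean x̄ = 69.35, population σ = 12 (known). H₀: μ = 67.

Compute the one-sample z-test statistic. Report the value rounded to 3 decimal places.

SE = σ/√n = 12/√17 = 2.9104
z = (x̄−μ₀)/SE = (69.35−67)/2.9104 = 0.8074

test statistic = 0.807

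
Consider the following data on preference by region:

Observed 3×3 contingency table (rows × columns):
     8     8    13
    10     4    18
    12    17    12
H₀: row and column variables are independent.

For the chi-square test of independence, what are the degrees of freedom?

df = (r−1)(c−1) = (3−1)·(3−1) = 4

degrees of freedom = 4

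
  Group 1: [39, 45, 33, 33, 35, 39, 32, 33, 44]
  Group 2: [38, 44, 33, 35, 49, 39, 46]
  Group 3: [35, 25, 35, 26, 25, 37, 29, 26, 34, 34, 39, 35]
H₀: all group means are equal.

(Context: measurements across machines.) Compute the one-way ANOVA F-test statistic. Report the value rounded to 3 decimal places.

test statistic = 6.774

Group means [37.00, 40.57, 31.67], grand mean 35.607
SSB = Σnᵢ(x̄ᵢ−x̄)² = 376.298; SSW = ΣΣ(x−x̄ᵢ)² = 694.381
MSB = 376.298/2 = 188.1488; MSW = 694.381/25 = 27.7752
F = MSB/MSW = 6.7740
df = (2, 25)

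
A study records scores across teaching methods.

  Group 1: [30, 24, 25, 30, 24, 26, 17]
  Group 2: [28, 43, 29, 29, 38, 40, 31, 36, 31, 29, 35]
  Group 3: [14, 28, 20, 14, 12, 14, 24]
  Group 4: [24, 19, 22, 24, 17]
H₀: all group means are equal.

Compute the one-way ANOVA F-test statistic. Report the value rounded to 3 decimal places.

Group means [25.14, 33.55, 18.00, 21.20], grand mean 25.900
SSB = Σnᵢ(x̄ᵢ−x̄)² = 1194.316; SSW = ΣΣ(x−x̄ᵢ)² = 644.384
MSB = 1194.316/3 = 398.1052; MSW = 644.384/26 = 24.7840
F = MSB/MSW = 16.0630
df = (3, 26)

test statistic = 16.063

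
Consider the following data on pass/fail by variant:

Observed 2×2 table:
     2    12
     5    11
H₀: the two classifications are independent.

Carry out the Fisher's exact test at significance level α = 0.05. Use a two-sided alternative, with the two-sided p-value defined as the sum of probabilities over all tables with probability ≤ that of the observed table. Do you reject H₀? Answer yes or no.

reject H₀: no

Margins: r₁=14, r₂=16, c₁=7, c₂=23, n=30
p_obs = C(14,2)·C(16,5)/C(30,7); sum pmf over tables with pmf ≤ p_obs
p-value (two-sided) = 0.39923
At α=0.05: p ≥ α → fail to reject H₀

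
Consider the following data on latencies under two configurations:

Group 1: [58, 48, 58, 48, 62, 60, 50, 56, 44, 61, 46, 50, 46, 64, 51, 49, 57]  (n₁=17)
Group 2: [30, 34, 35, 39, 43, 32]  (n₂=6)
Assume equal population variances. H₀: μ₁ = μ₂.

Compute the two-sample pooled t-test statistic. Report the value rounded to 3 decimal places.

test statistic = 6.239

x̄₁=53.412, s₁=6.394, n₁=17
x̄₂=35.500, s₂=4.764, n₂=6
s_p² = [16·6.394² + 5·4.764²]/21 = 36.5532
SE = √(s_p²·(1/17+1/6)) = 2.8710
t = (53.412−35.500)/2.8710 = 6.2390
df = 21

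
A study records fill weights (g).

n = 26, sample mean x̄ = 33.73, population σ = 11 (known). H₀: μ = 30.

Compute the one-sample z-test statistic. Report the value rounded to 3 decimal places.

test statistic = 1.729

SE = σ/√n = 11/√26 = 2.1573
z = (x̄−μ₀)/SE = (33.73−30)/2.1573 = 1.7290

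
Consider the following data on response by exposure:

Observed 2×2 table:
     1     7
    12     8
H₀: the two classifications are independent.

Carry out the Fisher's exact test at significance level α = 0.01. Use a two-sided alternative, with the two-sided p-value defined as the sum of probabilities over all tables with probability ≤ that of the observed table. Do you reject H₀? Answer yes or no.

reject H₀: no

Margins: r₁=8, r₂=20, c₁=13, c₂=15, n=28
p_obs = C(8,1)·C(20,12)/C(28,13); sum pmf over tables with pmf ≤ p_obs
p-value (two-sided) = 0.03768
At α=0.01: p ≥ α → fail to reject H₀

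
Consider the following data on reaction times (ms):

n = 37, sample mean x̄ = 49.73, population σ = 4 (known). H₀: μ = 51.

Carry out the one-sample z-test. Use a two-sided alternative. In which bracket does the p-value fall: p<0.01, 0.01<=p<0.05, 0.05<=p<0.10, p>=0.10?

p-value bracket: 0.05<=p<0.10

SE = σ/√n = 4/√37 = 0.6576
z = (x̄−μ₀)/SE = (49.73−51)/0.6576 = -1.9313
p-value (two-sided) = 0.05345
→ bracket: 0.05<=p<0.10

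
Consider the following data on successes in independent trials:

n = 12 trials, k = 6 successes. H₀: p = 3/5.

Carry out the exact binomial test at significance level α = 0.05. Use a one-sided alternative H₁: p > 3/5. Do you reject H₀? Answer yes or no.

reject H₀: no

Exact binomial: n=12, k=6, p₀=3/5=0.6000
P(X≥6) from Σ C(n,i)·p₀^i·(1−p₀)^(n−i)
p-value (one-sided, H₁ greater) = 0.84179
At α=0.05: p ≥ α → fail to reject H₀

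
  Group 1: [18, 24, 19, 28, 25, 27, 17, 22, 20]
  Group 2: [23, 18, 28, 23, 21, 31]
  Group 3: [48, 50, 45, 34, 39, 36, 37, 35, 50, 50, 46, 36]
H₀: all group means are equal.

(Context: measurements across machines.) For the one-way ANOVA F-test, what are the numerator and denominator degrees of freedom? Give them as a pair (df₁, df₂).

degrees of freedom = [2, 24]

k = 3 groups, N = 27 total
df = (k−1, N−k) = (3−1, 27−3) = (2, 24)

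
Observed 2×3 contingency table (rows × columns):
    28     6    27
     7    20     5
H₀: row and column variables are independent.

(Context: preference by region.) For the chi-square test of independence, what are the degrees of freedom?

df = (r−1)(c−1) = (2−1)·(3−1) = 2

degrees of freedom = 2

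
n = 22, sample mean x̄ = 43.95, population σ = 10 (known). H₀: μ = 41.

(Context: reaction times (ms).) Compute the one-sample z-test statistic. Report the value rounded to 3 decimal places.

SE = σ/√n = 10/√22 = 2.1320
z = (x̄−μ₀)/SE = (43.95−41)/2.1320 = 1.3837

test statistic = 1.384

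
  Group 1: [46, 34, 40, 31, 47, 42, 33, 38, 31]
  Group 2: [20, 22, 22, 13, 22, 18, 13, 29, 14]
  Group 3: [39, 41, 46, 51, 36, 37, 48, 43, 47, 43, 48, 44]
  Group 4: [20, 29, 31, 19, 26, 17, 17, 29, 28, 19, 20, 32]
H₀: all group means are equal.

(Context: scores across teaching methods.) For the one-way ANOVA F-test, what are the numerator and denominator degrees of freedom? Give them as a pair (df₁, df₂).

degrees of freedom = [3, 38]

k = 4 groups, N = 42 total
df = (k−1, N−k) = (4−1, 42−4) = (3, 38)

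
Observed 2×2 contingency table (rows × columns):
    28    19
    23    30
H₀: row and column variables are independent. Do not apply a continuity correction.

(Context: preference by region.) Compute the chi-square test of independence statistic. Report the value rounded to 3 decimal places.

test statistic = 2.609

Row totals [47, 53], col totals [51, 49], n=100
χ² = (28−23.97)²/23.97 + (19−23.03)²/23.03 + (23−27.03)²/27.03 + (30−25.97)²/25.97 = 2.6090
df = 1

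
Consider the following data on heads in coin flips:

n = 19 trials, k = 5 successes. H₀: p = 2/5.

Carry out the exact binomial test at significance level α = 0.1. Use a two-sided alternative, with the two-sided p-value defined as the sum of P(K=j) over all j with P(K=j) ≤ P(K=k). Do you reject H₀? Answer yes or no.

reject H₀: no

Exact binomial: n=19, k=5, p₀=2/5=0.4000
P(X=j) = C(n,j)·p₀^j·(1−p₀)^(n−j); p = Σ P(X=j) over j with P(X=j) ≤ P(X=5)
p-value (two-sided) = 0.25140
At α=0.1: p ≥ α → fail to reject H₀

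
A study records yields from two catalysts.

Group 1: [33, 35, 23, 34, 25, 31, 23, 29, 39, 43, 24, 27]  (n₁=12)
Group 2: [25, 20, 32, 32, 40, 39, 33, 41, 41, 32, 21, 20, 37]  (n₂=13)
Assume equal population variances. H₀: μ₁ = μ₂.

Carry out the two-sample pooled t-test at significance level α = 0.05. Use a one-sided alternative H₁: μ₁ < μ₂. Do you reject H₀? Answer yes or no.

x̄₁=30.500, s₁=6.516, n₁=12
x̄₂=31.769, s₂=7.949, n₂=13
s_p² = [11·6.516² + 12·7.949²]/23 = 53.2742
SE = √(s_p²·(1/12+1/13)) = 2.9219
t = (30.500−31.769)/2.9219 = -0.4344
df = 23
p-value (one-sided, H₁ less) = 0.33403
At α=0.05: p ≥ α → fail to reject H₀

reject H₀: no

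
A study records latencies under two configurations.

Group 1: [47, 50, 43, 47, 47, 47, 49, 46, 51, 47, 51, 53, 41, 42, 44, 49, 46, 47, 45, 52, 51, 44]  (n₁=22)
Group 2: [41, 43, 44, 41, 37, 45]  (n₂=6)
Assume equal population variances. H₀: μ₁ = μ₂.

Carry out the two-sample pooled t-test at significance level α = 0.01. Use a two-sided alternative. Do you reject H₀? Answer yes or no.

reject H₀: yes

x̄₁=47.227, s₁=3.280, n₁=22
x̄₂=41.833, s₂=2.858, n₂=6
s_p² = [21·3.280² + 5·2.858²]/26 = 10.2576
SE = √(s_p²·(1/22+1/6)) = 1.4751
t = (47.227−41.833)/1.4751 = 3.6567
df = 26
p-value (two-sided) = 0.00114
At α=0.01: p < α → reject H₀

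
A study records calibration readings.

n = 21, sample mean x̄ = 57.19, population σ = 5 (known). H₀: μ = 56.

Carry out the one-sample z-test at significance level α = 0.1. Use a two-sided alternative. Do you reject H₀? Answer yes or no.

SE = σ/√n = 5/√21 = 1.0911
z = (x̄−μ₀)/SE = (57.19−56)/1.0911 = 1.0907
p-value (two-sided) = 0.27543
At α=0.1: p ≥ α → fail to reject H₀

reject H₀: no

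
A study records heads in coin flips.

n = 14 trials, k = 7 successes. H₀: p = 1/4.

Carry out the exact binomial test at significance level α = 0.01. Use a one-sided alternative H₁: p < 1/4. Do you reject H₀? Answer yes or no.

reject H₀: no

Exact binomial: n=14, k=7, p₀=1/4=0.2500
P(X≤7) from Σ C(n,i)·p₀^i·(1−p₀)^(n−i)
p-value (one-sided, H₁ less) = 0.98969
At α=0.01: p ≥ α → fail to reject H₀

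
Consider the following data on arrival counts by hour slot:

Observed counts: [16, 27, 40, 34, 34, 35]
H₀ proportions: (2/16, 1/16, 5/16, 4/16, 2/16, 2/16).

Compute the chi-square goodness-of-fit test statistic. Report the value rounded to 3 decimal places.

n = 186; E_i = n·p_i = [23.25, 11.62, 58.12, 46.50, 23.25, 23.25]
χ² = (16−23.25)²/23.25 + (27−11.62)²/11.62 + (40−58.12)²/58.12 + (34−46.50)²/46.50 + (34−23.25)²/23.25 + (35−23.25)²/23.25 = 42.5161
df = 5

test statistic = 42.516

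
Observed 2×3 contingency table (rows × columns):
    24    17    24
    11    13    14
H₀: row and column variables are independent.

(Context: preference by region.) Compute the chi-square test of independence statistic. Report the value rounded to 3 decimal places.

Row totals [65, 38], col totals [35, 30, 38], n=103
χ² = (24−22.09)²/22.09 + (17−18.93)²/18.93 + (24−23.98)²/23.98 + (11−12.91)²/12.91 + (13−11.07)²/11.07 + (14−14.02)²/14.02 = 0.9834
df = 2

test statistic = 0.983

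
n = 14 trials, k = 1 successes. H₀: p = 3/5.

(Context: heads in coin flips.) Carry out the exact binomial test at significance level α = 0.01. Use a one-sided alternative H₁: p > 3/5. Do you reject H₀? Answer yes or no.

reject H₀: no

Exact binomial: n=14, k=1, p₀=3/5=0.6000
P(X≥1) from Σ C(n,i)·p₀^i·(1−p₀)^(n−i)
p-value (one-sided, H₁ greater) = 1.00000
At α=0.01: p ≥ α → fail to reject H₀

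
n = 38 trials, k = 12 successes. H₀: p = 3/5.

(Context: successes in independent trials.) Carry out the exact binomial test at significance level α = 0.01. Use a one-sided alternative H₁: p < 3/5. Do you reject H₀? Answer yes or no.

Exact binomial: n=38, k=12, p₀=3/5=0.6000
P(X≤12) from Σ C(n,i)·p₀^i·(1−p₀)^(n−i)
p-value (one-sided, H₁ less) = 0.00037
At α=0.01: p < α → reject H₀

reject H₀: yes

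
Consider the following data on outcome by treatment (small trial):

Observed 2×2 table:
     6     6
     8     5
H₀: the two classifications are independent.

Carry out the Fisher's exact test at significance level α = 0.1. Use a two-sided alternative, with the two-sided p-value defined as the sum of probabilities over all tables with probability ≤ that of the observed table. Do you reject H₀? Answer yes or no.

Margins: r₁=12, r₂=13, c₁=14, c₂=11, n=25
p_obs = C(12,6)·C(13,8)/C(25,14); sum pmf over tables with pmf ≤ p_obs
p-value (two-sided) = 0.69510
At α=0.1: p ≥ α → fail to reject H₀

reject H₀: no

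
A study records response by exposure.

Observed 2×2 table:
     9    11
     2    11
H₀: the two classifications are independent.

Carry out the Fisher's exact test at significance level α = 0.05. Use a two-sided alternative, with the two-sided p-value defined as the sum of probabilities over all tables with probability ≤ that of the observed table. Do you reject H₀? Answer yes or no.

reject H₀: no

Margins: r₁=20, r₂=13, c₁=11, c₂=22, n=33
p_obs = C(20,9)·C(13,2)/C(33,11); sum pmf over tables with pmf ≤ p_obs
p-value (two-sided) = 0.13224
At α=0.05: p ≥ α → fail to reject H₀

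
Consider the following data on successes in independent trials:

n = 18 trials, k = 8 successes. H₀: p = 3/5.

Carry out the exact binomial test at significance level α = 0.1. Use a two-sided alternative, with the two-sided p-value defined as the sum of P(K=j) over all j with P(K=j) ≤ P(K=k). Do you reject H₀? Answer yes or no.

Exact binomial: n=18, k=8, p₀=3/5=0.6000
P(X=j) = C(n,j)·p₀^j·(1−p₀)^(n−j); p = Σ P(X=j) over j with P(X=j) ≤ P(X=8)
p-value (two-sided) = 0.22888
At α=0.1: p ≥ α → fail to reject H₀

reject H₀: no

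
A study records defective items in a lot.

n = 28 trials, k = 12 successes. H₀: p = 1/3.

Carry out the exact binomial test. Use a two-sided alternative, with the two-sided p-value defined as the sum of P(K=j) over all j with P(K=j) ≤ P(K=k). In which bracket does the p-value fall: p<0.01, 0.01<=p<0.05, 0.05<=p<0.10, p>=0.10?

p-value bracket: p>=0.10

Exact binomial: n=28, k=12, p₀=1/3=0.3333
P(X=j) = C(n,j)·p₀^j·(1−p₀)^(n−j); p = Σ P(X=j) over j with P(X=j) ≤ P(X=12)
p-value (two-sided) = 0.31729
→ bracket: p>=0.10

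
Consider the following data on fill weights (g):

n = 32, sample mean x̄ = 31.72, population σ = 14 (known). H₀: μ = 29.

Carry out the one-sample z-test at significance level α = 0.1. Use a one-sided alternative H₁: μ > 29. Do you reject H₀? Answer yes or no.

reject H₀: no

SE = σ/√n = 14/√32 = 2.4749
z = (x̄−μ₀)/SE = (31.72−29)/2.4749 = 1.0990
p-value (one-sided, H₁ greater) = 0.13587
At α=0.1: p ≥ α → fail to reject H₀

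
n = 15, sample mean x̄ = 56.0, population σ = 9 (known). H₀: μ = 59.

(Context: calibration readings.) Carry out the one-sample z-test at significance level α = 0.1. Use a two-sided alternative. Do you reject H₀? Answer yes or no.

SE = σ/√n = 9/√15 = 2.3238
z = (x̄−μ₀)/SE = (56.0−59)/2.3238 = -1.2910
p-value (two-sided) = 0.19671
At α=0.1: p ≥ α → fail to reject H₀

reject H₀: no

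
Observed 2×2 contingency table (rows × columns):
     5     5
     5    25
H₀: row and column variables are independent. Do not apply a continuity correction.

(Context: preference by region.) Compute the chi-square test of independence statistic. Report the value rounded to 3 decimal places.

test statistic = 4.444

Row totals [10, 30], col totals [10, 30], n=40
χ² = (5−2.50)²/2.50 + (5−7.50)²/7.50 + (5−7.50)²/7.50 + (25−22.50)²/22.50 = 4.4444
df = 1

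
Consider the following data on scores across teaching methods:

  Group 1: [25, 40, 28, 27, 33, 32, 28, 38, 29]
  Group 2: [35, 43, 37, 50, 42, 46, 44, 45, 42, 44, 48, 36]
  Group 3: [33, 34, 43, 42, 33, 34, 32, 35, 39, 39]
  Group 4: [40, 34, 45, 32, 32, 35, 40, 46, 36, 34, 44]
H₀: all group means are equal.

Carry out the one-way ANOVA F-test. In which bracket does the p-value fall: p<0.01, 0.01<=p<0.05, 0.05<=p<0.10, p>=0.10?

p-value bracket: p<0.01

Group means [31.11, 42.67, 36.40, 38.00], grand mean 37.476
SSB = Σnᵢ(x̄ᵢ−x̄)² = 702.521; SSW = ΣΣ(x−x̄ᵢ)² = 865.956
MSB = 702.521/3 = 234.1735; MSW = 865.956/38 = 22.7883
F = MSB/MSW = 10.2760
df = (3, 38)
p-value (upper-tail) = 0.00004
→ bracket: p<0.01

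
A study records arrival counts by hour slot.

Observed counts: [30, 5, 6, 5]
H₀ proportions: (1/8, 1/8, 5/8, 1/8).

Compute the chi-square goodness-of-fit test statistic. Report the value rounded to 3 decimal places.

n = 46; E_i = n·p_i = [5.75, 5.75, 28.75, 5.75]
χ² = (30−5.75)²/5.75 + (5−5.75)²/5.75 + (6−28.75)²/28.75 + (5−5.75)²/5.75 = 120.4696
df = 3

test statistic = 120.470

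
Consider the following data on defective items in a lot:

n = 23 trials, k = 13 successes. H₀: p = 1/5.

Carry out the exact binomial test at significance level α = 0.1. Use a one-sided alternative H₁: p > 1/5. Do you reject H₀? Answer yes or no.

Exact binomial: n=23, k=13, p₀=1/5=0.2000
P(X≥13) from Σ C(n,i)·p₀^i·(1−p₀)^(n−i)
p-value (one-sided, H₁ greater) = 0.00012
At α=0.1: p < α → reject H₀

reject H₀: yes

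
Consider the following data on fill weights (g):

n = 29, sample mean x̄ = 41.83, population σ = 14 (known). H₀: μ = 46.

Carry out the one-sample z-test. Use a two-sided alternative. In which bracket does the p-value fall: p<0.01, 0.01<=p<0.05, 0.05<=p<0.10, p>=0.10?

SE = σ/√n = 14/√29 = 2.5997
z = (x̄−μ₀)/SE = (41.83−46)/2.5997 = -1.6040
p-value (two-sided) = 0.10871
→ bracket: p>=0.10

p-value bracket: p>=0.10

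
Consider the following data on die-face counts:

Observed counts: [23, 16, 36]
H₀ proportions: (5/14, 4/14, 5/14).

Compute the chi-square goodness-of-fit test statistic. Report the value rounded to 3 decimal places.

test statistic = 5.080

n = 75; E_i = n·p_i = [26.79, 21.43, 26.79]
χ² = (23−26.79)²/26.79 + (16−21.43)²/21.43 + (36−26.79)²/26.79 = 5.0800
df = 2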